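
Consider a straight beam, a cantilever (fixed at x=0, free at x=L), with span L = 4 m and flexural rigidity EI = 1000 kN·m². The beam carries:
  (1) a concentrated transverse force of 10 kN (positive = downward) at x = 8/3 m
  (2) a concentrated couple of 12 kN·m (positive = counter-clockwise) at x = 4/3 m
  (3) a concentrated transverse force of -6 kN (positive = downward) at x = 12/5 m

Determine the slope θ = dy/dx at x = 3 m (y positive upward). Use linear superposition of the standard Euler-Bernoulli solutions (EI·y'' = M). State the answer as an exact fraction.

θ(3) = -64/28125 rad

Load 1 — point force P=10 kN at a=8/3 m (b=L-a=4/3):
  θ_1 = -Pa²/(2EI)  [x>a] = -10·(8/3)²/(2·1000) = -8/225 rad
Load 2 — applied couple M₀=12 kN·m at a=4/3 m (b=L-a=8/3):
  θ_2 = M₀a/EI  [x>a] = 12·(4/3)/1000 = 2/125 rad
Load 3 — point force P=-6 kN at a=12/5 m (b=L-a=8/5):
  θ_3 = -Pa²/(2EI)  [x>a] = -(-6)·(12/5)²/(2·1000) = 54/3125 rad
Superposition: θ = Σ θ_i = -64/28125 rad ≈ -0.002276 rad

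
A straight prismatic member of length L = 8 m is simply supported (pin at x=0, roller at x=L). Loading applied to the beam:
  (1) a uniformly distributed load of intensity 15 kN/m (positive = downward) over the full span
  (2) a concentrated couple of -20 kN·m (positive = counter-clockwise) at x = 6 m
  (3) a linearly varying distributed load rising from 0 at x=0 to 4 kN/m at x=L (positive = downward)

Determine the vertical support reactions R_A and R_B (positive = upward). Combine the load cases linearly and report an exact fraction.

Load 1 — uniform load w=15 kN/m over full span:
  R_A = wL/2 = 15·8/2 = 60 kN
  R_B = wL/2 = 15·8/2 = 60 kN
Load 2 — applied couple M₀=-20 kN·m at a=6 m (b=L-a=2):
  R_A = M₀/L = (-20)/8 = -5/2 kN
  R_B = -M₀/L = -(-20)/8 = 5/2 kN
Load 3 — triangular load w₀=4 kN/m (0→w₀ over full span):
  R_A = w₀L/6 = 4·8/6 = 16/3 kN
  R_B = w₀L/3 = 4·8/3 = 32/3 kN
Superposition: R_A = 377/6 kN, R_B = 439/6 kN

R_A = 377/6 kN, R_B = 439/6 kN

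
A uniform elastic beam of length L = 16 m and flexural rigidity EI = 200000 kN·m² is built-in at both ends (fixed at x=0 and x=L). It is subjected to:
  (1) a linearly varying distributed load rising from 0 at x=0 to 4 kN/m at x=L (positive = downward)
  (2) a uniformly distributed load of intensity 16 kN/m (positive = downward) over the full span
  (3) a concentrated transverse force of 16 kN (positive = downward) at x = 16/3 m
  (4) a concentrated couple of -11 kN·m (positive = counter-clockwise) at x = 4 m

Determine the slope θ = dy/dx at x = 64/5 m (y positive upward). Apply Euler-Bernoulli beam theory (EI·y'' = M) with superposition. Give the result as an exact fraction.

Load 1 — triangular load w₀=4 kN/m (0→w₀ over full span):
  θ_1 = -w₀(2x(L-x)(L-2x)(x+2L)+x²(L-x)²)/(120LEI) = -4·(2·(64/5)·(16-(64/5))·(16-2·(64/5))·((64/5)+2·16)+(64/5)²·(16-(64/5))²)/(120·16·200000) = 2048/5859375 rad
Load 2 — uniform load w=16 kN/m over full span:
  θ_2 = -wx(L-x)(L-2x)/(12EI) = -16·(64/5)·(16-(64/5))·(16-2·(64/5))/(12·200000) = 1024/390625 rad
Load 3 — point force P=16 kN at a=16/3 m (b=L-a=32/3):
  θ_3 = Pa²(L-x)(2bL-(3b+a)(L-x))/(2L³EI)  [x>a] = 16·(16/3)²·(16-(64/5))·(2·(32/3)·16-(3·(32/3)+(16/3))·(16-(64/5)))/(2·16³·200000) = 416/2109375 rad
Load 4 — applied couple M₀=-11 kN·m at a=4 m (b=L-a=12):
  θ_4 = (R_Ax²/2 - M_Ax - M₀(x-a))/EI  [x>a] with R_A=-99/128, M_A=33/16 = ((-99/128)·(64/5)²/2 - (33/16)·(64/5) - (-11)·((64/5)-4))/200000 = 11/312500 rad
Superposition: θ = Σ θ_i = 675713/210937500 rad ≈ 0.003203 rad

θ(64/5) = 675713/210937500 rad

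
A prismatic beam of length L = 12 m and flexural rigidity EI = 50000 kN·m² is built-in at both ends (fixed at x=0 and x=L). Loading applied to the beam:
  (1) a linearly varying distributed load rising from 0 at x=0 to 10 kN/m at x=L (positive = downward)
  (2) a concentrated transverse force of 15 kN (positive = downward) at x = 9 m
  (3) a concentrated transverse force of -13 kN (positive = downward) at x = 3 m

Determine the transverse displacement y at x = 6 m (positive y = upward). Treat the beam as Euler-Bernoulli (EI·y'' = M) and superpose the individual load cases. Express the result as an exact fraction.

Load 1 — triangular load w₀=10 kN/m (0→w₀ over full span):
  y_1 = -w₀x²(L-x)²(x+2L)/(120LEI) = -10·6²·(12-6)²·(6+2·12)/(120·12·50000) = -27/5000 m
Load 2 — point force P=15 kN at a=9 m (b=L-a=3):
  y_2 = -Pb²x²(3aL-(3a+b)x)/(6L³EI)  [x≤a] = -15·3²·6²·(3·9·12-(3·9+3)·6)/(6·12³·50000) = -27/20000 m
Load 3 — point force P=-13 kN at a=3 m (b=L-a=9):
  y_3 = -Pa²(L-x)²(3bL-(3b+a)(L-x))/(6L³EI)  [x>a] = -(-13)·3²·(12-6)²·(3·9·12-(3·9+3)·(12-6))/(6·12³·50000) = 117/100000 m
Superposition: y = Σ y_i = -279/50000 m ≈ -0.005580 m

y(6) = -279/50000 m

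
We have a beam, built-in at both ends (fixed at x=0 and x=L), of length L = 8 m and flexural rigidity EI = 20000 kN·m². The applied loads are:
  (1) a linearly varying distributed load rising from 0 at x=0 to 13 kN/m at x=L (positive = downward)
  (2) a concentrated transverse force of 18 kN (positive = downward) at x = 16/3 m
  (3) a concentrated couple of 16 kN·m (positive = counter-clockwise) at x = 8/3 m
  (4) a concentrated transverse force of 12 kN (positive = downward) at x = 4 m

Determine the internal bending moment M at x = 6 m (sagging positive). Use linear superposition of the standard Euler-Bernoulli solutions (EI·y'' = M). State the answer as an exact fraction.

Load 1 — triangular load w₀=13 kN/m (0→w₀ over full span):
  M_1 = 3w₀Lx/20 - w₀L²/30 - w₀x³/(6L) = 3·13·8·6/20 - 13·8²/30 - 13·6³/(6·8) = 221/30 kN·m
Load 2 — point force P=18 kN at a=16/3 m (b=L-a=8/3):
  M_2 = Pa²(a+3b)(L-x)/L³ - Pa²b/L²  [x>a] = 18·(16/3)²·((16/3)+3·(8/3))·(8-6)/8³ - 18·(16/3)²·(8/3)/8² = 16/3 kN·m
Load 3 — applied couple M₀=16 kN·m at a=8/3 m (b=L-a=16/3):
  M_3 = R_Ax - M_A - M₀  [x>a] with R_A=8/3, M_A=0 = (8/3)·6 - 0 - 16 = 0 kN·m
Load 4 — point force P=12 kN at a=4 m (b=L-a=4):
  M_4 = Pa²(a+3b)(L-x)/L³ - Pa²b/L²  [x>a] = 12·4²·(4+3·4)·(8-6)/8³ - 12·4²·4/8² = 0 kN·m
Superposition: M = Σ M_i = 127/10 kN·m ≈ 12.700000 kN·m

M(6) = 127/10 kN·m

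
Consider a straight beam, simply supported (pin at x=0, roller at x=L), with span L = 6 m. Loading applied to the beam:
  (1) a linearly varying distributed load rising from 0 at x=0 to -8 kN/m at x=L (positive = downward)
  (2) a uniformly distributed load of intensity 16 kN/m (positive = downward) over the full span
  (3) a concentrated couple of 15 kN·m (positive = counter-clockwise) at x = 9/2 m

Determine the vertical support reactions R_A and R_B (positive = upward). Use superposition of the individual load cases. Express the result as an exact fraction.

R_A = 85/2 kN, R_B = 59/2 kN

Load 1 — triangular load w₀=-8 kN/m (0→w₀ over full span):
  R_A = w₀L/6 = (-8)·6/6 = -8 kN
  R_B = w₀L/3 = (-8)·6/3 = -16 kN
Load 2 — uniform load w=16 kN/m over full span:
  R_A = wL/2 = 16·6/2 = 48 kN
  R_B = wL/2 = 16·6/2 = 48 kN
Load 3 — applied couple M₀=15 kN·m at a=9/2 m (b=L-a=3/2):
  R_A = M₀/L = 15/6 = 5/2 kN
  R_B = -M₀/L = -15/6 = -5/2 kN
Superposition: R_A = 85/2 kN, R_B = 59/2 kN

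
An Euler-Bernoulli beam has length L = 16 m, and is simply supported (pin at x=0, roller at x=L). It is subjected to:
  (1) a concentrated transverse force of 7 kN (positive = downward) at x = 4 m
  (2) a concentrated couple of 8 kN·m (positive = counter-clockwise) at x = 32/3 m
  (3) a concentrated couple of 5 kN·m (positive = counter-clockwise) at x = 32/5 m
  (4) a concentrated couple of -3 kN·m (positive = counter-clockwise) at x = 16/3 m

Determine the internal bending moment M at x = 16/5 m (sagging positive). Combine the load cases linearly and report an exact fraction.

M(16/5) = 94/5 kN·m

Load 1 — point force P=7 kN at a=4 m (b=L-a=12):
  M_1 = Pbx/L  [x≤a] = 7·12·(16/5)/16 = 84/5 kN·m
Load 2 — applied couple M₀=8 kN·m at a=32/3 m (b=L-a=16/3):
  M_2 = M₀x/L  [x≤a] = 8·(16/5)/16 = 8/5 kN·m
Load 3 — applied couple M₀=5 kN·m at a=32/5 m (b=L-a=48/5):
  M_3 = M₀x/L  [x≤a] = 5·(16/5)/16 = 1 kN·m
Load 4 — applied couple M₀=-3 kN·m at a=16/3 m (b=L-a=32/3):
  M_4 = M₀x/L  [x≤a] = (-3)·(16/5)/16 = -3/5 kN·m
Superposition: M = Σ M_i = 94/5 kN·m ≈ 18.800000 kN·m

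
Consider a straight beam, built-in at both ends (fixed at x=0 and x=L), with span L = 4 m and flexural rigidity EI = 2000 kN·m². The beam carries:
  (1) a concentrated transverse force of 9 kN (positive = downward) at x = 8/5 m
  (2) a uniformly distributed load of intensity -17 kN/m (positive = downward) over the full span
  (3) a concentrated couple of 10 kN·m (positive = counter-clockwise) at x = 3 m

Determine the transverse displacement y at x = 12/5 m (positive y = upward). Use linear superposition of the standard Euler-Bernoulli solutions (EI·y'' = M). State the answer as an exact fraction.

Load 1 — point force P=9 kN at a=8/5 m (b=L-a=12/5):
  y_1 = -Pa²(L-x)²(3bL-(3b+a)(L-x))/(6L³EI)  [x>a] = -9·(8/5)²·(4-(12/5))²·(3·(12/5)·4-(3·(12/5)+(8/5))·(4-(12/5)))/(6·4³·2000) = -2208/1953125 m
Load 2 — uniform load w=-17 kN/m over full span:
  y_2 = -wx²(L-x)²/(24EI) = -(-17)·(12/5)²·(4-(12/5))²/(24·2000) = 408/78125 m
Load 3 — applied couple M₀=10 kN·m at a=3 m (b=L-a=1):
  y_3 = (R_Ax³/6 - M_Ax²/2)/EI  [x≤a] with R_A=45/16, M_A=25/8 = ((45/16)·(12/5)³/6 - (25/8)·(12/5)²/2)/2000 = -63/50000 m
Superposition: y = Σ y_i = 88497/31250000 m ≈ 0.002832 m

y(12/5) = 88497/31250000 m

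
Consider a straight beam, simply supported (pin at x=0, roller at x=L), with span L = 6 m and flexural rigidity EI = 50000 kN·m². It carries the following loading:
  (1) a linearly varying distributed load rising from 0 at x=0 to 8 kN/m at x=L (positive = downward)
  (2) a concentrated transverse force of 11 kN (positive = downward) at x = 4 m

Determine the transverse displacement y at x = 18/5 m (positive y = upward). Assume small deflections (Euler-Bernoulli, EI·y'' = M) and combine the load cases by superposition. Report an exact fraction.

y(18/5) = -419369/195312500 m

Load 1 — triangular load w₀=8 kN/m (0→w₀ over full span):
  y_1 = -w₀x(7L⁴-10L²x²+3x⁴)/(360LEI) = -8·(18/5)·(7·6⁴-10·6²·(18/5)²+3·(18/5)⁴)/(360·6·50000) = -63936/48828125 m
Load 2 — point force P=11 kN at a=4 m (b=L-a=2):
  y_2 = -Pbx(L²-b²-x²)/(6LEI)  [x≤a] = -11·2·(18/5)·(6²-2²-(18/5)²)/(6·6·50000) = -1309/1562500 m
Superposition: y = Σ y_i = -419369/195312500 m ≈ -0.002147 m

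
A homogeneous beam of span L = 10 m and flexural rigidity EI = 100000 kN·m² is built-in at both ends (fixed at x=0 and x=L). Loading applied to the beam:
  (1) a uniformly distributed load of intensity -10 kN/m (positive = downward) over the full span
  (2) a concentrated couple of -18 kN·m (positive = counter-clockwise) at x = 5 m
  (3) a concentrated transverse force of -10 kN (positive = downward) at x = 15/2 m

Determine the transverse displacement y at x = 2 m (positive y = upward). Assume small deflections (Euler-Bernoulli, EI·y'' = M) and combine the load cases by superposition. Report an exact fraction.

Load 1 — uniform load w=-10 kN/m over full span:
  y_1 = -wx²(L-x)²/(24EI) = -(-10)·2²·(10-2)²/(24·100000) = 2/1875 m
Load 2 — applied couple M₀=-18 kN·m at a=5 m (b=L-a=5):
  y_2 = (R_Ax³/6 - M_Ax²/2)/EI  [x≤a] with R_A=-27/10, M_A=-9/2 = ((-27/10)·2³/6 - (-9/2)·2²/2)/100000 = 27/500000 m
Load 3 — point force P=-10 kN at a=15/2 m (b=L-a=5/2):
  y_3 = -Pb²x²(3aL-(3a+b)x)/(6L³EI)  [x≤a] = -(-10)·(5/2)²·2²·(3·(15/2)·10-(3·(15/2)+(5/2))·2)/(6·10³·100000) = 7/96000 m
Superposition: y = Σ y_i = 14323/12000000 m ≈ 0.001194 m

y(2) = 14323/12000000 m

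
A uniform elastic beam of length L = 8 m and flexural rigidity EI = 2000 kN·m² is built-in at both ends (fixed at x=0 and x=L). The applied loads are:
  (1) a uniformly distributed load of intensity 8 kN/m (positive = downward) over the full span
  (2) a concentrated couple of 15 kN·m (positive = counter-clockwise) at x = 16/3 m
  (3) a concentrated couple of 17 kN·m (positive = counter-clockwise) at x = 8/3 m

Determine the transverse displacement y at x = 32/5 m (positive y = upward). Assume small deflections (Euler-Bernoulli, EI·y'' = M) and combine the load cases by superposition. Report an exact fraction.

Load 1 — uniform load w=8 kN/m over full span:
  y_1 = -wx²(L-x)²/(24EI) = -8·(32/5)²·(8-(32/5))²/(24·2000) = -4096/234375 m
Load 2 — applied couple M₀=15 kN·m at a=16/3 m (b=L-a=8/3):
  y_2 = (R_Ax³/6 - M_Ax²/2 - M₀(x-a)²/2)/EI  [x>a] with R_A=5/2, M_A=5 = ((5/2)·(32/5)³/6 - 5·(32/5)²/2 - 15·((32/5)-(16/3))²/2)/2000 = -8/9375 m
Load 3 — applied couple M₀=17 kN·m at a=8/3 m (b=L-a=16/3):
  y_3 = (R_Ax³/6 - M_Ax²/2 - M₀(x-a)²/2)/EI  [x>a] with R_A=17/6, M_A=0 = ((17/6)·(32/5)³/6 - 0·(32/5)²/2 - 17·((32/5)-(8/3))²/2)/2000 = 374/140625 m
Superposition: y = Σ y_i = -11018/703125 m ≈ -0.015670 m

y(32/5) = -11018/703125 m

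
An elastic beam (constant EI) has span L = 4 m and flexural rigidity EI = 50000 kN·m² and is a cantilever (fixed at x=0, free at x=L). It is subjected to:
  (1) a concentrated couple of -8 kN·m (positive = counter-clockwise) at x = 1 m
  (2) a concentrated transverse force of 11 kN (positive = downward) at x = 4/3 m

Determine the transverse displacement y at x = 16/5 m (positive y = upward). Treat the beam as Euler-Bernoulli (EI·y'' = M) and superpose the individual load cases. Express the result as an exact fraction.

y(16/5) = -983/1012500 m

Load 1 — applied couple M₀=-8 kN·m at a=1 m (b=L-a=3):
  y_1 = M₀a(2x-a)/(2EI)  [x>a] = (-8)·1·(2·(16/5)-1)/(2·50000) = -27/62500 m
Load 2 — point force P=11 kN at a=4/3 m (b=L-a=8/3):
  y_2 = -Pa²(3x-a)/(6EI)  [x>a] = -11·(4/3)²·(3·(16/5)-(4/3))/(6·50000) = -682/1265625 m
Superposition: y = Σ y_i = -983/1012500 m ≈ -0.000971 m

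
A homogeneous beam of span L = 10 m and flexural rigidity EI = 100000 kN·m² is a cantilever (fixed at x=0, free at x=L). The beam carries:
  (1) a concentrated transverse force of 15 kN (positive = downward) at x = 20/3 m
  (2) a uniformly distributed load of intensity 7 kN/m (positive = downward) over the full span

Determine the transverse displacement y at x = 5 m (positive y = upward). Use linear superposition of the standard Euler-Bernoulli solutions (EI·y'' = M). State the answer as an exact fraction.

y(5) = -31/768 m

Load 1 — point force P=15 kN at a=20/3 m (b=L-a=10/3):
  y_1 = -Px²(3a-x)/(6EI)  [x≤a] = -15·5²·(3·(20/3)-5)/(6·100000) = -3/320 m
Load 2 — uniform load w=7 kN/m over full span:
  y_2 = -wx²(x²-4Lx+6L²)/(24EI) = -7·5²·(5²-4·10·5+6·10²)/(24·100000) = -119/3840 m
Superposition: y = Σ y_i = -31/768 m ≈ -0.040365 m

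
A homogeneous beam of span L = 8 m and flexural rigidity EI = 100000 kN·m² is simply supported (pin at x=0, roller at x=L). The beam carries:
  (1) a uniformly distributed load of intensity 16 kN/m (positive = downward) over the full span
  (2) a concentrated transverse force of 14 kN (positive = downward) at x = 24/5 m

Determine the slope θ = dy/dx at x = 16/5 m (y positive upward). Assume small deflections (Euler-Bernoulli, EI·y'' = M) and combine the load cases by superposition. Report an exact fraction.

θ(16/5) = -1436/1171875 rad

Load 1 — uniform load w=16 kN/m over full span:
  θ_1 = -w(L³-6Lx²+4x³)/(24EI) = -16·(8³-6·8·(16/5)²+4·(16/5)³)/(24·100000) = -1184/1171875 rad
Load 2 — point force P=14 kN at a=24/5 m (b=L-a=16/5):
  θ_2 = -Pb(L²-b²-3x²)/(6LEI)  [x≤a] = -14·(16/5)·(8²-(16/5)²-3·(16/5)²)/(6·8·100000) = -84/390625 rad
Superposition: θ = Σ θ_i = -1436/1171875 rad ≈ -0.001225 rad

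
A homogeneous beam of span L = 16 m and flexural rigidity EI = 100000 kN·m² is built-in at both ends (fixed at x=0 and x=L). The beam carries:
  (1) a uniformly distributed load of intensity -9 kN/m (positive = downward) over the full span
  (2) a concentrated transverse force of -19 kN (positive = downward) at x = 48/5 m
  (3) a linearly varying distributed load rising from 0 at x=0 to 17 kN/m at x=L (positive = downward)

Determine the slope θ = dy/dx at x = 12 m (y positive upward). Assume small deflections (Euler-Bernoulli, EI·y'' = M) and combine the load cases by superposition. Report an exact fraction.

Load 1 — uniform load w=-9 kN/m over full span:
  θ_1 = -wx(L-x)(L-2x)/(12EI) = -(-9)·12·(16-12)·(16-2·12)/(12·100000) = -9/3125 rad
Load 2 — point force P=-19 kN at a=48/5 m (b=L-a=32/5):
  θ_2 = Pa²(L-x)(2bL-(3b+a)(L-x))/(2L³EI)  [x>a] = (-19)·(48/5)²·(16-12)·(2·(32/5)·16-(3·(32/5)+(48/5))·(16-12))/(2·16³·100000) = -1197/1562500 rad
Load 3 — triangular load w₀=17 kN/m (0→w₀ over full span):
  θ_3 = -w₀(2x(L-x)(L-2x)(x+2L)+x²(L-x)²)/(120LEI) = -17·(2·12·(16-12)·(16-2·12)·(12+2·16)+12²·(16-12)²)/(120·16·100000) = 697/250000 rad
Superposition: θ = Σ θ_i = -5363/6250000 rad ≈ -0.000858 rad

θ(12) = -5363/6250000 rad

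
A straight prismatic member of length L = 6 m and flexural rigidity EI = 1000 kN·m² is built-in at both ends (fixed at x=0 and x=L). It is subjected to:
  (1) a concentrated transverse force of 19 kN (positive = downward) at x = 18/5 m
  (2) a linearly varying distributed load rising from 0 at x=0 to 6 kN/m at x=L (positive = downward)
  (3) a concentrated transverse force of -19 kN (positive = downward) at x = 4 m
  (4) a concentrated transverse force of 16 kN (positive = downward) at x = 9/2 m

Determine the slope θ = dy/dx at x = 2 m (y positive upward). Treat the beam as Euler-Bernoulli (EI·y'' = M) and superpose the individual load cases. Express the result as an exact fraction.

Load 1 — point force P=19 kN at a=18/5 m (b=L-a=12/5):
  θ_1 = -Pb²x(2aL-(3a+b)x)/(2L³EI)  [x≤a] = -19·(12/5)²·2·(2·(18/5)·6-(3·(18/5)+(12/5))·2)/(2·6³·1000) = -133/15625 rad
Load 2 — triangular load w₀=6 kN/m (0→w₀ over full span):
  θ_2 = -w₀(2x(L-x)(L-2x)(x+2L)+x²(L-x)²)/(120LEI) = -6·(2·2·(6-2)·(6-2·2)·(2+2·6)+2²·(6-2)²)/(120·6·1000) = -8/1875 rad
Load 3 — point force P=-19 kN at a=4 m (b=L-a=2):
  θ_3 = -Pb²x(2aL-(3a+b)x)/(2L³EI)  [x≤a] = -(-19)·2²·2·(2·4·6-(3·4+2)·2)/(2·6³·1000) = 19/2700 rad
Load 4 — point force P=16 kN at a=9/2 m (b=L-a=3/2):
  θ_4 = -Pb²x(2aL-(3a+b)x)/(2L³EI)  [x≤a] = -16·(3/2)²·2·(2·(9/2)·6-(3·(9/2)+(3/2))·2)/(2·6³·1000) = -1/250 rad
Superposition: θ = Σ θ_i = -16439/1687500 rad ≈ -0.009742 rad

θ(2) = -16439/1687500 rad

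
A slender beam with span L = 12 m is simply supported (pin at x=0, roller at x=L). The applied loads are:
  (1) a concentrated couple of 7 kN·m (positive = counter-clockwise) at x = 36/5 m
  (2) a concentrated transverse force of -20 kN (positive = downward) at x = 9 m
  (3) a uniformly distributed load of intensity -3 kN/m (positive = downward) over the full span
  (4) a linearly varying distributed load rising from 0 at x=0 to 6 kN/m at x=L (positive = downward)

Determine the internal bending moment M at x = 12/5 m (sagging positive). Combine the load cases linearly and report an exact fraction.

Load 1 — applied couple M₀=7 kN·m at a=36/5 m (b=L-a=24/5):
  M_1 = M₀x/L  [x≤a] = 7·(12/5)/12 = 7/5 kN·m
Load 2 — point force P=-20 kN at a=9 m (b=L-a=3):
  M_2 = Pbx/L  [x≤a] = (-20)·3·(12/5)/12 = -12 kN·m
Load 3 — uniform load w=-3 kN/m over full span:
  M_3 = wx(L-x)/2 = (-3)·(12/5)·(12-(12/5))/2 = -864/25 kN·m
Load 4 — triangular load w₀=6 kN/m (0→w₀ over full span):
  M_4 = w₀Lx/6 - w₀x³/(6L) = 6·12·(12/5)/6 - 6·(12/5)³/(6·12) = 3456/125 kN·m
Superposition: M = Σ M_i = -2189/125 kN·m ≈ -17.512000 kN·m

M(12/5) = -2189/125 kN·m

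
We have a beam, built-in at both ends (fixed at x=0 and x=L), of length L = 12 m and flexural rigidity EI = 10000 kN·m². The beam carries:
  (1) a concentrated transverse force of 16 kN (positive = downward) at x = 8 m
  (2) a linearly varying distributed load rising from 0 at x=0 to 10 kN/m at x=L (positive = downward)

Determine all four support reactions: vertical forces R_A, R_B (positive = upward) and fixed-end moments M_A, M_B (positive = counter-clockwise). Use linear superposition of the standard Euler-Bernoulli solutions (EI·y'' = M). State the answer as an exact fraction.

Load 1 — point force P=16 kN at a=8 m (b=L-a=4):
  R_A = Pb²(3a+b)/L³ = 16·4²·(3·8+4)/12³ = 112/27 kN
  M_A = Pab²/L² = 16·8·4²/12² = 128/9 kN·m
  R_B = Pa²(a+3b)/L³ = 16·8²·(8+3·4)/12³ = 320/27 kN
  M_B = -Pa²b/L² = -16·8²·4/12² = -256/9 kN·m
Load 2 — triangular load w₀=10 kN/m (0→w₀ over full span):
  R_A = 3w₀L/20 = 3·10·12/20 = 18 kN
  M_A = w₀L²/30 = 10·12²/30 = 48 kN·m
  R_B = 7w₀L/20 = 7·10·12/20 = 42 kN
  M_B = -w₀L²/20 = -10·12²/20 = -72 kN·m
Superposition: R_A = 598/27 kN, M_A = 560/9 kN·m, R_B = 1454/27 kN, M_B = -904/9 kN·m

R_A = 598/27 kN, M_A = 560/9 kN·m, R_B = 1454/27 kN, M_B = -904/9 kN·m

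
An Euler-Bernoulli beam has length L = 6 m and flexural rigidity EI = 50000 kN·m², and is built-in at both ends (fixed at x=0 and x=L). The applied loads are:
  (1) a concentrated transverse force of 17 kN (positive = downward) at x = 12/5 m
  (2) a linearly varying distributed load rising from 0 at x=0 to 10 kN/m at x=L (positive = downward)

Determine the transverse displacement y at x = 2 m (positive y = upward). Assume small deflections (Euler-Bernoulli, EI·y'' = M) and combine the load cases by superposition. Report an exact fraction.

y(2) = -7631/14062500 m

Load 1 — point force P=17 kN at a=12/5 m (b=L-a=18/5):
  y_1 = -Pb²x²(3aL-(3a+b)x)/(6L³EI)  [x≤a] = -17·(18/5)²·2²·(3·(12/5)·6-(3·(12/5)+(18/5))·2)/(6·6³·50000) = -459/1562500 m
Load 2 — triangular load w₀=10 kN/m (0→w₀ over full span):
  y_2 = -w₀x²(L-x)²(x+2L)/(120LEI) = -10·2²·(6-2)²·(2+2·6)/(120·6·50000) = -7/28125 m
Superposition: y = Σ y_i = -7631/14062500 m ≈ -0.000543 m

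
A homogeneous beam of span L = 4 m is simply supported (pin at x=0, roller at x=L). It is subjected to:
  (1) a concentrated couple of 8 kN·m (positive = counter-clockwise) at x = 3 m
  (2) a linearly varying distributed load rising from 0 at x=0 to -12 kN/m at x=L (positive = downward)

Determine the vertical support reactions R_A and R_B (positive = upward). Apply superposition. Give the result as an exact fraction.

R_A = -6 kN, R_B = -18 kN

Load 1 — applied couple M₀=8 kN·m at a=3 m (b=L-a=1):
  R_A = M₀/L = 8/4 = 2 kN
  R_B = -M₀/L = -8/4 = -2 kN
Load 2 — triangular load w₀=-12 kN/m (0→w₀ over full span):
  R_A = w₀L/6 = (-12)·4/6 = -8 kN
  R_B = w₀L/3 = (-12)·4/3 = -16 kN
Superposition: R_A = -6 kN, R_B = -18 kN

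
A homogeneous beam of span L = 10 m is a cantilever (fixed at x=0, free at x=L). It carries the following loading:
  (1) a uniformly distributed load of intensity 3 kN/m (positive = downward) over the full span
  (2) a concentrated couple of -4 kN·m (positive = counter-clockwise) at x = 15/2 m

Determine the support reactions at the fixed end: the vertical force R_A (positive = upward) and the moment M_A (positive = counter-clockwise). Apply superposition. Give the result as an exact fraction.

Load 1 — uniform load w=3 kN/m over full span:
  R_A = wL = 3·10 = 30 kN
  M_A = wL²/2 = 3·10²/2 = 150 kN·m
Load 2 — applied couple M₀=-4 kN·m at a=15/2 m (b=L-a=5/2):
  R_A = 0 kN
  M_A = -M₀ = -(-4) = 4 kN·m
Superposition: R_A = 30 kN, M_A = 154 kN·m

R_A = 30 kN, M_A = 154 kN·m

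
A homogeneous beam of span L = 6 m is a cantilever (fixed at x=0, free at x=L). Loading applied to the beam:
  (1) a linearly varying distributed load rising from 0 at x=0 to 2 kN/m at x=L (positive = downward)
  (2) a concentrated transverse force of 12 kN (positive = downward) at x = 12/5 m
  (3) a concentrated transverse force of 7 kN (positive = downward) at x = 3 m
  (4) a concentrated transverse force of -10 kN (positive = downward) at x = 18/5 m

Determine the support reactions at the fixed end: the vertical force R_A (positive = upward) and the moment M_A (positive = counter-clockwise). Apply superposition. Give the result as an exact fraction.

R_A = 15 kN, M_A = 189/5 kN·m

Load 1 — triangular load w₀=2 kN/m (0→w₀ over full span):
  R_A = w₀L/2 = 2·6/2 = 6 kN
  M_A = w₀L²/3 = 2·6²/3 = 24 kN·m
Load 2 — point force P=12 kN at a=12/5 m (b=L-a=18/5):
  R_A = P = 12 kN
  M_A = Pa = 12·(12/5) = 144/5 kN·m
Load 3 — point force P=7 kN at a=3 m (b=L-a=3):
  R_A = P = 7 kN
  M_A = Pa = 7·3 = 21 kN·m
Load 4 — point force P=-10 kN at a=18/5 m (b=L-a=12/5):
  R_A = P = (-10) = -10 kN
  M_A = Pa = (-10)·(18/5) = -36 kN·m
Superposition: R_A = 15 kN, M_A = 189/5 kN·m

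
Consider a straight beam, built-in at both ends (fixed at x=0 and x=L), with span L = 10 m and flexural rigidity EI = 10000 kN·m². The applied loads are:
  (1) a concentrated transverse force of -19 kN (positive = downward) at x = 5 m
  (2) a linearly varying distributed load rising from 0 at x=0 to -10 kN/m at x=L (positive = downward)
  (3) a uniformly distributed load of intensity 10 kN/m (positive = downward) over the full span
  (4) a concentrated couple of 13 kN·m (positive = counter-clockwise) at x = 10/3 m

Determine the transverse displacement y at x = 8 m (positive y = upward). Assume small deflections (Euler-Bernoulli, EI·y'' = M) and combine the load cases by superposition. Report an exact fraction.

y(8) = -517/900000 m

Load 1 — point force P=-19 kN at a=5 m (b=L-a=5):
  y_1 = -Pa²(L-x)²(3bL-(3b+a)(L-x))/(6L³EI)  [x>a] = -(-19)·5²·(10-8)²·(3·5·10-(3·5+5)·(10-8))/(6·10³·10000) = 209/60000 m
Load 2 — triangular load w₀=-10 kN/m (0→w₀ over full span):
  y_2 = -w₀x²(L-x)²(x+2L)/(120LEI) = -(-10)·8²·(10-8)²·(8+2·10)/(120·10·10000) = 56/9375 m
Load 3 — uniform load w=10 kN/m over full span:
  y_3 = -wx²(L-x)²/(24EI) = -10·8²·(10-8)²/(24·10000) = -4/375 m
Load 4 — applied couple M₀=13 kN·m at a=10/3 m (b=L-a=20/3):
  y_4 = (R_Ax³/6 - M_Ax²/2 - M₀(x-a)²/2)/EI  [x>a] with R_A=26/15, M_A=0 = ((26/15)·8³/6 - 0·8²/2 - 13·(8-(10/3))²/2)/10000 = 143/225000 m
Superposition: y = Σ y_i = -517/900000 m ≈ -0.000574 m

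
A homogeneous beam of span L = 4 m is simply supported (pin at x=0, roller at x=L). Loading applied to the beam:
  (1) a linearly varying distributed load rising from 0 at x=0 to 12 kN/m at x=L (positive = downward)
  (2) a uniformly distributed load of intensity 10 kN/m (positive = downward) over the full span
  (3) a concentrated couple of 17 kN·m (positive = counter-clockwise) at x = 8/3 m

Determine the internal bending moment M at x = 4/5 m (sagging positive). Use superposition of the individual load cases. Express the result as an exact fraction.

M(4/5) = 2793/125 kN·m

Load 1 — triangular load w₀=12 kN/m (0→w₀ over full span):
  M_1 = w₀Lx/6 - w₀x³/(6L) = 12·4·(4/5)/6 - 12·(4/5)³/(6·4) = 768/125 kN·m
Load 2 — uniform load w=10 kN/m over full span:
  M_2 = wx(L-x)/2 = 10·(4/5)·(4-(4/5))/2 = 64/5 kN·m
Load 3 — applied couple M₀=17 kN·m at a=8/3 m (b=L-a=4/3):
  M_3 = M₀x/L  [x≤a] = 17·(4/5)/4 = 17/5 kN·m
Superposition: M = Σ M_i = 2793/125 kN·m ≈ 22.344000 kN·m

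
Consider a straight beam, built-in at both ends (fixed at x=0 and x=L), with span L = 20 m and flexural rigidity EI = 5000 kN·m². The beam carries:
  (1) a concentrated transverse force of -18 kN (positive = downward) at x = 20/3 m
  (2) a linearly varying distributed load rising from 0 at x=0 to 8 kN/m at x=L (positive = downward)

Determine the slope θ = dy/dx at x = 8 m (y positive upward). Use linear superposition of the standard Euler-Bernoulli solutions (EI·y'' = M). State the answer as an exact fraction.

Load 1 — point force P=-18 kN at a=20/3 m (b=L-a=40/3):
  θ_1 = Pa²(L-x)(2bL-(3b+a)(L-x))/(2L³EI)  [x>a] = (-18)·(20/3)²·(20-8)·(2·(40/3)·20-(3·(40/3)+(20/3))·(20-8))/(2·20³·5000) = 2/625 rad
Load 2 — triangular load w₀=8 kN/m (0→w₀ over full span):
  θ_2 = -w₀(2x(L-x)(L-2x)(x+2L)+x²(L-x)²)/(120LEI) = -8·(2·8·(20-8)·(20-2·8)·(8+2·20)+8²·(20-8)²)/(120·20·5000) = -96/3125 rad
Superposition: θ = Σ θ_i = -86/3125 rad ≈ -0.027520 rad

θ(8) = -86/3125 rad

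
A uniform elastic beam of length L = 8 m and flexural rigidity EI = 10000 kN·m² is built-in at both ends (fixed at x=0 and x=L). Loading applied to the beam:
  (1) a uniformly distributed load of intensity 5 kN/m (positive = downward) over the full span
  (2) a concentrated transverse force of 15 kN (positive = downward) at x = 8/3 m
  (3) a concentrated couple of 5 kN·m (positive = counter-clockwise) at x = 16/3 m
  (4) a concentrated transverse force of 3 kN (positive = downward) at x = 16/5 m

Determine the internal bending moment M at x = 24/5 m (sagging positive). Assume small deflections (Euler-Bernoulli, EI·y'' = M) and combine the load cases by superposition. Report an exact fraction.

M(24/5) = 105173/5625 kN·m

Load 1 — uniform load w=5 kN/m over full span:
  M_1 = wLx/2 - wL²/12 - wx²/2 = 5·8·(24/5)/2 - 5·8²/12 - 5·(24/5)²/2 = 176/15 kN·m
Load 2 — point force P=15 kN at a=8/3 m (b=L-a=16/3):
  M_2 = Pa²(a+3b)(L-x)/L³ - Pa²b/L²  [x>a] = 15·(8/3)²·((8/3)+3·(16/3))·(8-(24/5))/8³ - 15·(8/3)²·(16/3)/8² = 32/9 kN·m
Load 3 — applied couple M₀=5 kN·m at a=16/3 m (b=L-a=8/3):
  M_3 = R_Ax - M_A  [x≤a] with R_A=5/6, M_A=5/3 = (5/6)·(24/5) - (5/3) = 7/3 kN·m
Load 4 — point force P=3 kN at a=16/5 m (b=L-a=24/5):
  M_4 = Pa²(a+3b)(L-x)/L³ - Pa²b/L²  [x>a] = 3·(16/5)²·((16/5)+3·(24/5))·(8-(24/5))/8³ - 3·(16/5)²·(24/5)/8² = 672/625 kN·m
Superposition: M = Σ M_i = 105173/5625 kN·m ≈ 18.697422 kN·m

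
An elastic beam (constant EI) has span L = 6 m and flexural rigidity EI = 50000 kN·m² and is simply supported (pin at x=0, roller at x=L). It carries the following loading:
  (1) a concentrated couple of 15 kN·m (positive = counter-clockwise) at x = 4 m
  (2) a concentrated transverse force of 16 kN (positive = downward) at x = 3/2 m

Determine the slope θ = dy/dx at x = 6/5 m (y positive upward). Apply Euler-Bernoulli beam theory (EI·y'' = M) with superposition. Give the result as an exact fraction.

Load 1 — applied couple M₀=15 kN·m at a=4 m (b=L-a=2):
  θ_1 = (M₀x²/(2L)+C₁)/EI  [x≤a] with C₁=M₀(3b²-L²)/(6L)=-10 = (15·(6/5)²/(2·6)+(-10))/50000 = -41/250000 rad
Load 2 — point force P=16 kN at a=3/2 m (b=L-a=9/2):
  θ_2 = -Pb(L²-b²-3x²)/(6LEI)  [x≤a] = -16·(9/2)·(6²-(9/2)²-3·(6/5)²)/(6·6·50000) = -1143/2500000 rad
Superposition: θ = Σ θ_i = -1553/2500000 rad ≈ -0.000621 rad

θ(6/5) = -1553/2500000 rad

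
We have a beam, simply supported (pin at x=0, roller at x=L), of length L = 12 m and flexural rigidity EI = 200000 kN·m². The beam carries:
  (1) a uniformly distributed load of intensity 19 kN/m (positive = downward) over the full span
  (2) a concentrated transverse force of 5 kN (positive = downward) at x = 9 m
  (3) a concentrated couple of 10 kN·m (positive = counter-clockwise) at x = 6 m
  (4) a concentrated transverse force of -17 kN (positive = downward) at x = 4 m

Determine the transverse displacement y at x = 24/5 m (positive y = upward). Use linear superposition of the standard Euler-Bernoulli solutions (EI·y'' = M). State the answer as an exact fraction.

y(24/5) = -2805071/125000000 m

Load 1 — uniform load w=19 kN/m over full span:
  y_1 = -wx(L³-2Lx²+x³)/(24EI) = -19·(24/5)·(12³-2·12·(24/5)²+(24/5)³)/(24·200000) = -47709/1953125 m
Load 2 — point force P=5 kN at a=9 m (b=L-a=3):
  y_2 = -Pbx(L²-b²-x²)/(6LEI)  [x≤a] = -5·3·(24/5)·(12²-3²-(24/5)²)/(6·12·200000) = -2799/5000000 m
Load 3 — applied couple M₀=10 kN·m at a=6 m (b=L-a=6):
  y_3 = (M₀x³/(6L)+C₁x)/EI  [x≤a] with C₁=M₀(3b²-L²)/(6L)=-5 = (10·(24/5)³/(6·12)+(-5)·(24/5))/200000 = -27/625000 m
Load 4 — point force P=-17 kN at a=4 m (b=L-a=8):
  y_4 = -Pa(L-x)(2Lx-a²-x²)/(6LEI)  [x>a] = -(-17)·4·(12-(24/5))·(2·12·(24/5)-4²-(24/5)²)/(6·12·200000) = 2023/781250 m
Superposition: y = Σ y_i = -2805071/125000000 m ≈ -0.022441 m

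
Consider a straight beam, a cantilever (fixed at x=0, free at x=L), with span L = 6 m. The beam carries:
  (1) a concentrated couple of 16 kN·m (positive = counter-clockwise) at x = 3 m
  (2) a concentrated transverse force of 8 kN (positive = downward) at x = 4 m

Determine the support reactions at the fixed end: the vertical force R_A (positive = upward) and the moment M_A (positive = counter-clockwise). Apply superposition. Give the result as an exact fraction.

R_A = 8 kN, M_A = 16 kN·m

Load 1 — applied couple M₀=16 kN·m at a=3 m (b=L-a=3):
  R_A = 0 kN
  M_A = -M₀ = -16 kN·m
Load 2 — point force P=8 kN at a=4 m (b=L-a=2):
  R_A = P = 8 kN
  M_A = Pa = 8·4 = 32 kN·m
Superposition: R_A = 8 kN, M_A = 16 kN·m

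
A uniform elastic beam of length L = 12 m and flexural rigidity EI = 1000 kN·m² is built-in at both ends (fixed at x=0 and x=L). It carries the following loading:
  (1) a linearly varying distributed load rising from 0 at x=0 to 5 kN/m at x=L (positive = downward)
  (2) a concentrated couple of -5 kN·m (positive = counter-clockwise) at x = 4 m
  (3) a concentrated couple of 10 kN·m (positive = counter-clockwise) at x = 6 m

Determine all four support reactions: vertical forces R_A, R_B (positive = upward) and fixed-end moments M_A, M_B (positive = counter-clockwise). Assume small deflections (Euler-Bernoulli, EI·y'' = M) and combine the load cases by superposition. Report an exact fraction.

Load 1 — triangular load w₀=5 kN/m (0→w₀ over full span):
  R_A = 3w₀L/20 = 3·5·12/20 = 9 kN
  M_A = w₀L²/30 = 5·12²/30 = 24 kN·m
  R_B = 7w₀L/20 = 7·5·12/20 = 21 kN
  M_B = -w₀L²/20 = -5·12²/20 = -36 kN·m
Load 2 — applied couple M₀=-5 kN·m at a=4 m (b=L-a=8):
  R_A = 6M₀ab/L³ = 6·(-5)·4·8/12³ = -5/9 kN
  M_A = M₀b(2a-b)/L² = (-5)·8·(2·4-8)/12² = 0 kN·m
  R_B = -6M₀ab/L³ = -6·(-5)·4·8/12³ = 5/9 kN
  M_B = M₀a(2b-a)/L² = (-5)·4·(2·8-4)/12² = -5/3 kN·m
Load 3 — applied couple M₀=10 kN·m at a=6 m (b=L-a=6):
  R_A = 6M₀ab/L³ = 6·10·6·6/12³ = 5/4 kN
  M_A = M₀b(2a-b)/L² = 10·6·(2·6-6)/12² = 5/2 kN·m
  R_B = -6M₀ab/L³ = -6·10·6·6/12³ = -5/4 kN
  M_B = M₀a(2b-a)/L² = 10·6·(2·6-6)/12² = 5/2 kN·m
Superposition: R_A = 349/36 kN, M_A = 53/2 kN·m, R_B = 731/36 kN, M_B = -211/6 kN·m

R_A = 349/36 kN, M_A = 53/2 kN·m, R_B = 731/36 kN, M_B = -211/6 kN·m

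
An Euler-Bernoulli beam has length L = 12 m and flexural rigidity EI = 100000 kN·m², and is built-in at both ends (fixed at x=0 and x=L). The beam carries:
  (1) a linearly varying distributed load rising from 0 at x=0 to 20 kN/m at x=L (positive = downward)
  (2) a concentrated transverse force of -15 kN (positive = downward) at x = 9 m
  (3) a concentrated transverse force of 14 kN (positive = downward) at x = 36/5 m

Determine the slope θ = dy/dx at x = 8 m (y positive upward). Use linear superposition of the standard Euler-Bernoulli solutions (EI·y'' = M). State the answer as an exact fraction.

θ(8) = 261557/225000000 rad

Load 1 — triangular load w₀=20 kN/m (0→w₀ over full span):
  θ_1 = -w₀(2x(L-x)(L-2x)(x+2L)+x²(L-x)²)/(120LEI) = -20·(2·8·(12-8)·(12-2·8)·(8+2·12)+8²·(12-8)²)/(120·12·100000) = 28/28125 rad
Load 2 — point force P=-15 kN at a=9 m (b=L-a=3):
  θ_2 = -Pb²x(2aL-(3a+b)x)/(2L³EI)  [x≤a] = -(-15)·3²·8·(2·9·12-(3·9+3)·8)/(2·12³·100000) = -3/40000 rad
Load 3 — point force P=14 kN at a=36/5 m (b=L-a=24/5):
  θ_3 = Pa²(L-x)(2bL-(3b+a)(L-x))/(2L³EI)  [x>a] = 14·(36/5)²·(12-8)·(2·(24/5)·12-(3·(24/5)+(36/5))·(12-8))/(2·12³·100000) = 189/781250 rad
Superposition: θ = Σ θ_i = 261557/225000000 rad ≈ 0.001162 rad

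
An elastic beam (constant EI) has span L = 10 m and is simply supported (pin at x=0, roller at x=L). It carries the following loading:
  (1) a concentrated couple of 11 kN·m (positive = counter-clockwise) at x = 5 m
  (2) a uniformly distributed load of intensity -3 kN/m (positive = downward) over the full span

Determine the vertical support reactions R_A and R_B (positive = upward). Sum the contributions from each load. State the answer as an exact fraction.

Load 1 — applied couple M₀=11 kN·m at a=5 m (b=L-a=5):
  R_A = M₀/L = 11/10 kN
  R_B = -M₀/L = -11/10 kN
Load 2 — uniform load w=-3 kN/m over full span:
  R_A = wL/2 = (-3)·10/2 = -15 kN
  R_B = wL/2 = (-3)·10/2 = -15 kN
Superposition: R_A = -139/10 kN, R_B = -161/10 kN

R_A = -139/10 kN, R_B = -161/10 kN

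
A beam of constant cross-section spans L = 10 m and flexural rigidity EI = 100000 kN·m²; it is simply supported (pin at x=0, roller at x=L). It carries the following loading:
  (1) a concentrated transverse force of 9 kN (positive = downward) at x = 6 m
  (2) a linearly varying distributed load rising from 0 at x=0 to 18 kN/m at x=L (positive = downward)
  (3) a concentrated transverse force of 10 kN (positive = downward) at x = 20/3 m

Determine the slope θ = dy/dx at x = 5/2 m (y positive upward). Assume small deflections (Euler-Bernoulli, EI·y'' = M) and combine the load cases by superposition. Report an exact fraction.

θ(5/2) = -17485411/5184000000 rad

Load 1 — point force P=9 kN at a=6 m (b=L-a=4):
  θ_1 = -Pb(L²-b²-3x²)/(6LEI)  [x≤a] = -9·4·(10²-4²-3·(5/2)²)/(6·10·100000) = -783/2000000 rad
Load 2 — triangular load w₀=18 kN/m (0→w₀ over full span):
  θ_2 = -w₀(7L⁴-30L²x²+15x⁴)/(360LEI) = -18·(7·10⁴-30·10²·(5/2)²+15·(5/2)⁴)/(360·10·100000) = -1327/512000 rad
Load 3 — point force P=10 kN at a=20/3 m (b=L-a=10/3):
  θ_3 = -Pb(L²-b²-3x²)/(6LEI)  [x≤a] = -10·(10/3)·(10²-(10/3)²-3·(5/2)²)/(6·10·100000) = -101/259200 rad
Superposition: θ = Σ θ_i = -17485411/5184000000 rad ≈ -0.003373 rad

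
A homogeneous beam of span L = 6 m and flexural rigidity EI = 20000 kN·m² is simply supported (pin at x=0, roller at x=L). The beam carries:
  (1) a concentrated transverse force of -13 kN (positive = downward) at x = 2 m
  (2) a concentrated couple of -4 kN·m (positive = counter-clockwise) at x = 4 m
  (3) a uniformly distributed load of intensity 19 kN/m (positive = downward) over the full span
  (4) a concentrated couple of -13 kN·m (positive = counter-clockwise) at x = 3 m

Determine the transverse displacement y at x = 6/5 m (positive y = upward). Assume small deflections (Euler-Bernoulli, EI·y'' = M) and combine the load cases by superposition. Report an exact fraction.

y(6/5) = -569891/75000000 m

Load 1 — point force P=-13 kN at a=2 m (b=L-a=4):
  y_1 = -Pbx(L²-b²-x²)/(6LEI)  [x≤a] = -(-13)·4·(6/5)·(6²-4²-(6/5)²)/(6·6·20000) = 377/234375 m
Load 2 — applied couple M₀=-4 kN·m at a=4 m (b=L-a=2):
  y_2 = (M₀x³/(6L)+C₁x)/EI  [x≤a] with C₁=M₀(3b²-L²)/(6L)=8/3 = ((-4)·(6/5)³/(6·6)+(8/3)·(6/5))/20000 = 47/312500 m
Load 3 — uniform load w=19 kN/m over full span:
  y_3 = -wx(L³-2Lx²+x³)/(24EI) = -19·(6/5)·(6³-2·6·(6/5)²+(6/5)³)/(24·20000) = -14877/1562500 m
Load 4 — applied couple M₀=-13 kN·m at a=3 m (b=L-a=3):
  y_4 = (M₀x³/(6L)+C₁x)/EI  [x≤a] with C₁=M₀(3b²-L²)/(6L)=13/4 = ((-13)·(6/5)³/(6·6)+(13/4)·(6/5))/20000 = 819/5000000 m
Superposition: y = Σ y_i = -569891/75000000 m ≈ -0.007599 m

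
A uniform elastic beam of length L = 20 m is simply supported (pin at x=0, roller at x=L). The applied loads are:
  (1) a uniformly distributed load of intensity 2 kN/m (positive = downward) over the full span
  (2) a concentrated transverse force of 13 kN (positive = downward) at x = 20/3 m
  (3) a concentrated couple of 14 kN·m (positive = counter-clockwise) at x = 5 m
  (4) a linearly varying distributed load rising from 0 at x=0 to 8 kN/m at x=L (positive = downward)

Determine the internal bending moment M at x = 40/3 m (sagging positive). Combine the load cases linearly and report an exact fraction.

M(40/3) = 25162/81 kN·m

Load 1 — uniform load w=2 kN/m over full span:
  M_1 = wx(L-x)/2 = 2·(40/3)·(20-(40/3))/2 = 800/9 kN·m
Load 2 — point force P=13 kN at a=20/3 m (b=L-a=40/3):
  M_2 = Pa(L-x)/L  [x>a] = 13·(20/3)·(20-(40/3))/20 = 260/9 kN·m
Load 3 — applied couple M₀=14 kN·m at a=5 m (b=L-a=15):
  M_3 = M₀x/L - M₀  [x>a] = 14·(40/3)/20 - 14 = -14/3 kN·m
Load 4 — triangular load w₀=8 kN/m (0→w₀ over full span):
  M_4 = w₀Lx/6 - w₀x³/(6L) = 8·20·(40/3)/6 - 8·(40/3)³/(6·20) = 16000/81 kN·m
Superposition: M = Σ M_i = 25162/81 kN·m ≈ 310.641975 kN·m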